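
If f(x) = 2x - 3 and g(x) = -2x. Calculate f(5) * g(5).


f(5) = 7
g(5) = -10
Product = -70

-70


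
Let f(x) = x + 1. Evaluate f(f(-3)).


f(-3) = -2
f(-2) = -1

-1


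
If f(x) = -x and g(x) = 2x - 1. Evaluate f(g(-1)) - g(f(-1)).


f(g(-1)) = 3
g(f(-1)) = 1
Difference = 2

2


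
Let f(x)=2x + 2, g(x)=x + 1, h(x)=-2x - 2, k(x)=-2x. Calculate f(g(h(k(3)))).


k(3) = -6
h(-6) = 10
g(10) = 11
f(11) = 24

24


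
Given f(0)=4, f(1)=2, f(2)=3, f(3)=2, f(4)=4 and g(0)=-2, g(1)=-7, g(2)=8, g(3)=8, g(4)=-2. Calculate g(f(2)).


f(2) = 3
g(3) = 8

8


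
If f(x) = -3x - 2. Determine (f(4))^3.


f(4) = -14
(-14)^3 = -2744

-2744


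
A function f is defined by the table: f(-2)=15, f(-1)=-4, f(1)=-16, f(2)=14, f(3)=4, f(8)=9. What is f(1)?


-16


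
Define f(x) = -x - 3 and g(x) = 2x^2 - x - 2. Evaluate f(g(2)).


-7


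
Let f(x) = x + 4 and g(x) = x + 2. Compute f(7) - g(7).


f(7) = 11
g(7) = 9
Difference = 2

2


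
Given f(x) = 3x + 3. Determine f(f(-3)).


f(-3) = -6
f(-6) = -15

-15


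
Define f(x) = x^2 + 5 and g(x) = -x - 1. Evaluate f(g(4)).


g(4) = -5
f(-5) = 1*(-5)^2 + 5 = 30

30


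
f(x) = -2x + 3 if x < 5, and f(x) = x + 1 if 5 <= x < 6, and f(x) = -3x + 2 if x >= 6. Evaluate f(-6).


-6 satisfies x < 5
f(-6) = 15

15


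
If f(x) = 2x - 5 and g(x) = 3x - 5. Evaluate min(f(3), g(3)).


f(3) = 1
g(3) = 4
min = 1

1


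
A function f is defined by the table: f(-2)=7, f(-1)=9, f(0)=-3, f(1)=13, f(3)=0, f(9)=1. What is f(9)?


1


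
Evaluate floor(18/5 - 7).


18/5 = 3.6
3.6 - 7 = -3.4
floor(-3.4) = -4

-4


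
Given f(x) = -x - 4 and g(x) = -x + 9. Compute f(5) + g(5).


f(5) = -9
g(5) = 4
Sum = -5

-5


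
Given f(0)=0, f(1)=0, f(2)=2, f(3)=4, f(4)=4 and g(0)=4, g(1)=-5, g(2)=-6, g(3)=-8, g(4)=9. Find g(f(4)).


f(4) = 4
g(4) = 9

9


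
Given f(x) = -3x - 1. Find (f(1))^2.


f(1) = -4
(-4)^2 = 16

16


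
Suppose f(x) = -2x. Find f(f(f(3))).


f(3) = -6
f(-6) = 12
f(12) = -24

-24


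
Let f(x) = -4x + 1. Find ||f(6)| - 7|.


f(6) = -23
|-23| = 23
|23 - 7| = 16

16


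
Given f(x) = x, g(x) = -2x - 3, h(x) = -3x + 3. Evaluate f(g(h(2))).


h(2) = -3
g(-3) = 3
f(3) = 3

3


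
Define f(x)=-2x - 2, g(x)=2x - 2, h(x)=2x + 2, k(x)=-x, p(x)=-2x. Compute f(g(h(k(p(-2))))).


26


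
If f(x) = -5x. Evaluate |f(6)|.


f(6) = -30
|-30| = 30

30


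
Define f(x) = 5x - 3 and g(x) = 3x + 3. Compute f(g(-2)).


g(-2) = -3
f(-3) = -18

-18


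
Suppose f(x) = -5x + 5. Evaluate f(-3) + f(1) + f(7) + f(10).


f(-3) = 20
f(1) = 0
f(7) = -30
f(10) = -45
Sum = -55

-55


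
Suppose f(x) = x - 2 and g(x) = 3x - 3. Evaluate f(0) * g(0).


f(0) = -2
g(0) = -3
Product = 6

6


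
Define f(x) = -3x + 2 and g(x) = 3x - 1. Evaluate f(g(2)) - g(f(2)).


f(g(2)) = -13
g(f(2)) = -13
Difference = 0

0


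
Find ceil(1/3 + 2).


1/3 = 0.3333
0.3333 + 2 = 2.3333
ceil(2.3333) = 3

3


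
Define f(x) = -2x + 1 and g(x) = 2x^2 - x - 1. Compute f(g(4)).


g(4) = 27
f(27) = -53

-53


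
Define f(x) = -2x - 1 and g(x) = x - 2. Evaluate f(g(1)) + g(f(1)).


-4


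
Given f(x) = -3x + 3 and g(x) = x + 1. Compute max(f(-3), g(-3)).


f(-3) = 12
g(-3) = -2
max = 12

12


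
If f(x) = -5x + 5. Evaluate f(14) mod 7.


5


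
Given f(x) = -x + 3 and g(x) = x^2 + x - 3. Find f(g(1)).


4


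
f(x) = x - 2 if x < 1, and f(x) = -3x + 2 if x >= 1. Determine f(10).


10 satisfies x >= 1
f(10) = -28

-28


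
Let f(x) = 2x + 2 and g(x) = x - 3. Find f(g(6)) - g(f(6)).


f(g(6)) = 8
g(f(6)) = 11
Difference = -3

-3


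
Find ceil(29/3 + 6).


16


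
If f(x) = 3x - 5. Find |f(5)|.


f(5) = 10
|10| = 10

10


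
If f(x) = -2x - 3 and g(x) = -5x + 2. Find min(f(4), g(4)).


f(4) = -11
g(4) = -18
min = -18

-18


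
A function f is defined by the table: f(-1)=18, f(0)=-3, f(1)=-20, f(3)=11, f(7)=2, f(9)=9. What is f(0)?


Reading from the table at x = 0

-3


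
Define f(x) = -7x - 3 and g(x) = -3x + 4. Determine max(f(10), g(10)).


f(10) = -73
g(10) = -26
max = -26

-26


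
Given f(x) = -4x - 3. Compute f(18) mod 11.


f(18) = -75
-75 mod 11 = 2

2


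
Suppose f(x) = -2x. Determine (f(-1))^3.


f(-1) = 2
(2)^3 = 8

8


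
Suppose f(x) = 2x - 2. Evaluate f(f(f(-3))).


f(-3) = -8
f(-8) = -18
f(-18) = -38

-38


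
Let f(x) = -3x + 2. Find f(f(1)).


f(1) = -1
f(-1) = 5

5


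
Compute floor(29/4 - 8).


29/4 = 7.25
7.25 - 8 = -0.75
floor(-0.75) = -1

-1


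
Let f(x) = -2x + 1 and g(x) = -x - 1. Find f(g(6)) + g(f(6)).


f(g(6)) = 15
g(f(6)) = 10
Sum = 25

25


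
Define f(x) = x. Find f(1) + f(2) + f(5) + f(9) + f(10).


f(1) = 1
f(2) = 2
f(5) = 5
f(9) = 9
f(10) = 10
Sum = 27

27


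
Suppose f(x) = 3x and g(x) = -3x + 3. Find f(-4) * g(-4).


-180


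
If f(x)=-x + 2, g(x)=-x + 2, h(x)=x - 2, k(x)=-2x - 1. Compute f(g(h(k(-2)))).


1


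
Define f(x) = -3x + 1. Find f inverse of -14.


Solve -3x + 1 = -14
x = (-14 - 1) / (-3) = 5

5


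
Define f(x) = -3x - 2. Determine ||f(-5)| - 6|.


f(-5) = 13
|13| = 13
|13 - 6| = 7

7


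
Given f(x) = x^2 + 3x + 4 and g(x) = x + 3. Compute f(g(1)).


g(1) = 4
f(4) = 1*(4)^2 + 3*(4) + 4 = 32

32


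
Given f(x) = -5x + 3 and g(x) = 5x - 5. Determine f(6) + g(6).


f(6) = -27
g(6) = 25
Sum = -2

-2


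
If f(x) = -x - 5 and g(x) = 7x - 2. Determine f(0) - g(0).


f(0) = -5
g(0) = -2
Difference = -3

-3


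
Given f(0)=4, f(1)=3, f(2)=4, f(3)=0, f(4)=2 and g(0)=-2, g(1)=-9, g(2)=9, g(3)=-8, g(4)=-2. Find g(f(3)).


-2


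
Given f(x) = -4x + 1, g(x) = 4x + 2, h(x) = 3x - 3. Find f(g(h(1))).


h(1) = 0
g(0) = 2
f(2) = -7

-7


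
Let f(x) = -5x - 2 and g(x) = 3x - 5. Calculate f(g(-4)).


g(-4) = -17
f(-17) = 83

83


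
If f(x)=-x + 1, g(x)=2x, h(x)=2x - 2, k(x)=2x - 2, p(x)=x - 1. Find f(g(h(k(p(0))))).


p(0) = -1
k(-1) = -4
h(-4) = -10
g(-10) = -20
f(-20) = 21

21


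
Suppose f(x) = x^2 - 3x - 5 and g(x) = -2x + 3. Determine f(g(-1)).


g(-1) = 5
f(5) = 1*(5)^2 - 3*(5) - 5 = 5

5


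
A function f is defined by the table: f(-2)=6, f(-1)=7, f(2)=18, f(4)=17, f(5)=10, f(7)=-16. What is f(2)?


Reading from the table at x = 2

18


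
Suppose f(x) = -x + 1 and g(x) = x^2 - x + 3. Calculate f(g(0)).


g(0) = 3
f(3) = -2

-2


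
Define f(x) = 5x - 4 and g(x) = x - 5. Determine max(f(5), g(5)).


f(5) = 21
g(5) = 0
max = 21

21


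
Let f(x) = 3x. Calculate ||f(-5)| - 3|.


f(-5) = -15
|-15| = 15
|15 - 3| = 12

12


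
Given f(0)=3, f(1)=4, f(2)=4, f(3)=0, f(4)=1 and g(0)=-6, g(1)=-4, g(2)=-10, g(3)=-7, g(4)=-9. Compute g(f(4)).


-4


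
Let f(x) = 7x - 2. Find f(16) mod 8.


f(16) = 110
110 mod 8 = 6

6


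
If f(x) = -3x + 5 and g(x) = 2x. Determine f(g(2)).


-7


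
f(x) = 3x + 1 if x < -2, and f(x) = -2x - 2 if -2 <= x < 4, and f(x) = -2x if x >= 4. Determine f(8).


8 satisfies x >= 4
f(8) = -16

-16


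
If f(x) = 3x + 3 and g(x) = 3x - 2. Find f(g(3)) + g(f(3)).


f(g(3)) = 24
g(f(3)) = 34
Sum = 58

58


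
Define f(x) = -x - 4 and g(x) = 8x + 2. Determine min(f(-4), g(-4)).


f(-4) = 0
g(-4) = -30
min = -30

-30


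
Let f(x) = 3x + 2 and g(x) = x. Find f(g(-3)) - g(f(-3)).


0


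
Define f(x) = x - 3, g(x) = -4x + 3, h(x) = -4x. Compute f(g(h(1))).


h(1) = -4
g(-4) = 19
f(19) = 16

16


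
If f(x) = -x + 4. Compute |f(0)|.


f(0) = 4
|4| = 4

4


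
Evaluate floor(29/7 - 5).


-1


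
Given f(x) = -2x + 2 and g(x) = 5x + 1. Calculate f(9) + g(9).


f(9) = -16
g(9) = 46
Sum = 30

30


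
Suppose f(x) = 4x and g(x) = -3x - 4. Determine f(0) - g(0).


f(0) = 0
g(0) = -4
Difference = 4

4


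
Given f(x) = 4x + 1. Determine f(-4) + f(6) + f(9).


f(-4) = -15
f(6) = 25
f(9) = 37
Sum = 47

47


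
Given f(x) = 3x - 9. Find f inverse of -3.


Solve 3x - 9 = -3
x = (-3 + 9) / 3 = 2

2


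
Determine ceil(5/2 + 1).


5/2 = 2.5
2.5 + 1 = 3.5
ceil(3.5) = 4

4


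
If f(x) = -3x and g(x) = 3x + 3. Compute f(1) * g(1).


-18


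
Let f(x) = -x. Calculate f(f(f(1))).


f(1) = -1
f(-1) = 1
f(1) = -1

-1


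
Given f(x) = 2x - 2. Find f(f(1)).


f(1) = 0
f(0) = -2

-2


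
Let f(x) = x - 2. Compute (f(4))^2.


f(4) = 2
(2)^2 = 4

4


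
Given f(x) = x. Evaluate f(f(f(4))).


4


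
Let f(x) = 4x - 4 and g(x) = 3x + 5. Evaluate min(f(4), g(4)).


12


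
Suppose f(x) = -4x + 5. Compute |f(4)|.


f(4) = -11
|-11| = 11

11


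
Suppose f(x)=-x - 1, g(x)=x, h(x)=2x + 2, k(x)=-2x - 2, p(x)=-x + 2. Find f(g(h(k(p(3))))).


p(3) = -1
k(-1) = 0
h(0) = 2
g(2) = 2
f(2) = -3

-3


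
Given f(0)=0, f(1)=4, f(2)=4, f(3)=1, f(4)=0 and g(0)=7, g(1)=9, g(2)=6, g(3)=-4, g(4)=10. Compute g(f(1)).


f(1) = 4
g(4) = 10

10


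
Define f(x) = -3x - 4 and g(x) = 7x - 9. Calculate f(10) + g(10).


f(10) = -34
g(10) = 61
Sum = 27

27


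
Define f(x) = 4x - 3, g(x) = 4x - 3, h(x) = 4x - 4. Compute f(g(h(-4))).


h(-4) = -20
g(-20) = -83
f(-83) = -335

-335


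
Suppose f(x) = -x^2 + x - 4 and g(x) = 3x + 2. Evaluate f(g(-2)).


g(-2) = -4
f(-4) = (-1)*(-4)^2 + 1*(-4) - 4 = -24

-24


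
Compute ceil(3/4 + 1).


3/4 = 0.75
0.75 + 1 = 1.75
ceil(1.75) = 2

2


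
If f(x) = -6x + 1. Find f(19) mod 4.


f(19) = -113
-113 mod 4 = 3

3


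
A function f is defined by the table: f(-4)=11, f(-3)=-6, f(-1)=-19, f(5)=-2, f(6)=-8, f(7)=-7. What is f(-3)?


Reading from the table at x = -3

-6


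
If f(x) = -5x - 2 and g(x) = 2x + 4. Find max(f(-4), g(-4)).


f(-4) = 18
g(-4) = -4
max = 18

18


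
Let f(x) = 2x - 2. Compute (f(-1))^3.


-64


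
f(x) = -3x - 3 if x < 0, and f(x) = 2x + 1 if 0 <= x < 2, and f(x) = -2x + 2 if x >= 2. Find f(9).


9 satisfies x >= 2
f(9) = -16

-16


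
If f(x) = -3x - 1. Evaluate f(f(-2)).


f(-2) = 5
f(5) = -16

-16


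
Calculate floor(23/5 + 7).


23/5 = 4.6
4.6 + 7 = 11.6
floor(11.6) = 11

11


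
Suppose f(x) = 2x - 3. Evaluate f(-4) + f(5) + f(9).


f(-4) = -11
f(5) = 7
f(9) = 15
Sum = 11

11


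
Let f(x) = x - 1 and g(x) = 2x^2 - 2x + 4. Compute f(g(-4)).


43


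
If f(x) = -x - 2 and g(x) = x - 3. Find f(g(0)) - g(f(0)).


6


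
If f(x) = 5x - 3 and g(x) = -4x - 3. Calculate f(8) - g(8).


f(8) = 37
g(8) = -35
Difference = 72

72


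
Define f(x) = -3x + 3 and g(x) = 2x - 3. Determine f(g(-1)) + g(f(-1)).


f(g(-1)) = 18
g(f(-1)) = 9
Sum = 27

27


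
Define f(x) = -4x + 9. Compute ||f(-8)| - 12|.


f(-8) = 41
|41| = 41
|41 - 12| = 29

29


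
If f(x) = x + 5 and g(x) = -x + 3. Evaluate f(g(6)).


g(6) = -3
f(-3) = 2

2


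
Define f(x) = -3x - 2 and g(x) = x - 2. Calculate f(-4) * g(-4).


f(-4) = 10
g(-4) = -6
Product = -60

-60


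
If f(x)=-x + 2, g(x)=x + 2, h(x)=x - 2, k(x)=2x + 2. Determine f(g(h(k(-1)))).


k(-1) = 0
h(0) = -2
g(-2) = 0
f(0) = 2

2


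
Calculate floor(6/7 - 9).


6/7 = 0.8571
0.8571 - 9 = -8.1429
floor(-8.1429) = -9

-9


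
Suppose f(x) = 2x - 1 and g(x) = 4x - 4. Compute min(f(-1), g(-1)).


f(-1) = -3
g(-1) = -8
min = -8

-8


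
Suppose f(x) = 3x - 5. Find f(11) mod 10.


f(11) = 28
28 mod 10 = 8

8


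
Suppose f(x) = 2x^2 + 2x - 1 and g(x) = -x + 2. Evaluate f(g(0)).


g(0) = 2
f(2) = 2*(2)^2 + 2*(2) - 1 = 11

11


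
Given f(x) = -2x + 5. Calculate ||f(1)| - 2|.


1


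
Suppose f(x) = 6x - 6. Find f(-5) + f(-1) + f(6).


f(-5) = -36
f(-1) = -12
f(6) = 30
Sum = -18

-18


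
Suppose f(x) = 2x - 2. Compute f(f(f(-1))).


f(-1) = -4
f(-4) = -10
f(-10) = -22

-22


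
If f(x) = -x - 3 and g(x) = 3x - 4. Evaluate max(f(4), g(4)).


8


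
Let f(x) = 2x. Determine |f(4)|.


f(4) = 8
|8| = 8

8


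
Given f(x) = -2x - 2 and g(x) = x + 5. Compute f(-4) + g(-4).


f(-4) = 6
g(-4) = 1
Sum = 7

7


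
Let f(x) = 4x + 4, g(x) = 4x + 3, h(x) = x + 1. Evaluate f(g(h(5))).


h(5) = 6
g(6) = 27
f(27) = 112

112


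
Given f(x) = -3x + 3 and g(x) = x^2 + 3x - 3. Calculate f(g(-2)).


g(-2) = -5
f(-5) = 18

18


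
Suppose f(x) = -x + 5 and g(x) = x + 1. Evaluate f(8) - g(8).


f(8) = -3
g(8) = 9
Difference = -12

-12


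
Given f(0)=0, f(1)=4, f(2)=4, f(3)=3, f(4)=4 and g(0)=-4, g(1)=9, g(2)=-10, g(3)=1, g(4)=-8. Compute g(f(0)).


f(0) = 0
g(0) = -4

-4


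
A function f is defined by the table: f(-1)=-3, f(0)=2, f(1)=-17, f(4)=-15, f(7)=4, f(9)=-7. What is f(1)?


Reading from the table at x = 1

-17


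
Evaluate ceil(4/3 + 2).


4/3 = 1.3333
1.3333 + 2 = 3.3333
ceil(3.3333) = 4

4


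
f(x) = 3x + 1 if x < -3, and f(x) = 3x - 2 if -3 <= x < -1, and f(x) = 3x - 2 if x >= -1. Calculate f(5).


5 satisfies x >= -1
f(5) = 13

13


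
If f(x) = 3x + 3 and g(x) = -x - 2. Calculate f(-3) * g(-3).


f(-3) = -6
g(-3) = 1
Product = -6

-6


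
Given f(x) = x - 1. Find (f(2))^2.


f(2) = 1
(1)^2 = 1

1


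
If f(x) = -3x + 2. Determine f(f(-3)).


f(-3) = 11
f(11) = -31

-31


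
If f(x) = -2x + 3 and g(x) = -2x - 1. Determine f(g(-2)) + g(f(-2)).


-18


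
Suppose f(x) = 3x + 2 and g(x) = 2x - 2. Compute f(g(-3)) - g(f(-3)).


f(g(-3)) = -22
g(f(-3)) = -16
Difference = -6

-6


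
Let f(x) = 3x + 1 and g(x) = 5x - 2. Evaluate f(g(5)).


g(5) = 23
f(23) = 70

70


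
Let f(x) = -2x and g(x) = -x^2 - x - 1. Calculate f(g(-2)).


g(-2) = -3
f(-3) = 6

6


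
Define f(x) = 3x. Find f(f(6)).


f(6) = 18
f(18) = 54

54


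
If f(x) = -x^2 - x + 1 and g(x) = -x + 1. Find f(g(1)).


g(1) = 0
f(0) = (-1)*(0)^2 - 1*(0) + 1 = 1

1


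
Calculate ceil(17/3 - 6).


17/3 = 5.6667
5.6667 - 6 = -0.3333
ceil(-0.3333) = 0

0


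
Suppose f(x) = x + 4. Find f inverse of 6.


2


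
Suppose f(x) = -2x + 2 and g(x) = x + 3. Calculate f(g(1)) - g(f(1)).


f(g(1)) = -6
g(f(1)) = 3
Difference = -9

-9


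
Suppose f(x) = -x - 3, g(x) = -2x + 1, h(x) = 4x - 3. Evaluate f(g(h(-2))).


h(-2) = -11
g(-11) = 23
f(23) = -26

-26


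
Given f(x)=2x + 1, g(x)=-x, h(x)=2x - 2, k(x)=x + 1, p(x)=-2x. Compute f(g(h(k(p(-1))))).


p(-1) = 2
k(2) = 3
h(3) = 4
g(4) = -4
f(-4) = -7

-7


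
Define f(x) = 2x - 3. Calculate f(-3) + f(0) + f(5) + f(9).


10


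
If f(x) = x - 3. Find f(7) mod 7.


f(7) = 4
4 mod 7 = 4

4


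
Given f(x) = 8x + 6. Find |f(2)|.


f(2) = 22
|22| = 22

22


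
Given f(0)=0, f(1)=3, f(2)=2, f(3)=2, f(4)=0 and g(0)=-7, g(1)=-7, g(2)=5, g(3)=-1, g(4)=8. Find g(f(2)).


f(2) = 2
g(2) = 5

5


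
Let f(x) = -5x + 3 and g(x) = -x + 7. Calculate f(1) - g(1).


f(1) = -2
g(1) = 6
Difference = -8

-8


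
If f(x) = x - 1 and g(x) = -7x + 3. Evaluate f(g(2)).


g(2) = -11
f(-11) = -12

-12


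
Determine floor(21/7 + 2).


21/7 = 3
3 + 2 = 5
floor(5) = 5

5


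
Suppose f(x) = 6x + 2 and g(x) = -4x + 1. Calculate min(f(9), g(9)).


f(9) = 56
g(9) = -35
min = -35

-35


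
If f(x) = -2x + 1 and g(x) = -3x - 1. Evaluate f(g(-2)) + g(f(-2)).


f(g(-2)) = -9
g(f(-2)) = -16
Sum = -25

-25


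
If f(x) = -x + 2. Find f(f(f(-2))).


f(-2) = 4
f(4) = -2
f(-2) = 4

4


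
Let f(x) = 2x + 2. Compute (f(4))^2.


100


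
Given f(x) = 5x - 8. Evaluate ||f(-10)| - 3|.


f(-10) = -58
|-58| = 58
|58 - 3| = 55

55


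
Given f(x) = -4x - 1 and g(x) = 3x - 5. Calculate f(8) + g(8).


f(8) = -33
g(8) = 19
Sum = -14

-14


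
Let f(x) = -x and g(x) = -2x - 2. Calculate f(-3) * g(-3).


12


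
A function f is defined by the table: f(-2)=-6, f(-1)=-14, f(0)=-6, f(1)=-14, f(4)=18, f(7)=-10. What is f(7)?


Reading from the table at x = 7

-10


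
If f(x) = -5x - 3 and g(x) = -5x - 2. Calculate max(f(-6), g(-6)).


f(-6) = 27
g(-6) = 28
max = 28

28


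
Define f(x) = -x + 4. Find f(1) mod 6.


3


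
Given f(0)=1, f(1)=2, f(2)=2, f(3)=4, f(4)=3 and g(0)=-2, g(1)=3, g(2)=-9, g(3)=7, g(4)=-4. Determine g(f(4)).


f(4) = 3
g(3) = 7

7


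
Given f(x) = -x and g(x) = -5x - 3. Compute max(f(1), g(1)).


f(1) = -1
g(1) = -8
max = -1

-1


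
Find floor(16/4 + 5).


16/4 = 4
4 + 5 = 9
floor(9) = 9

9


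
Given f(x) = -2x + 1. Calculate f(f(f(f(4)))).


f(4) = -7
f(-7) = 15
f(15) = -29
f(-29) = 59

59


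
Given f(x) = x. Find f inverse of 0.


Solve x = 0
x = (0) / 1 = 0

0


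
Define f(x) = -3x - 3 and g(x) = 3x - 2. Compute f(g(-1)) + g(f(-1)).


f(g(-1)) = 12
g(f(-1)) = -2
Sum = 10

10


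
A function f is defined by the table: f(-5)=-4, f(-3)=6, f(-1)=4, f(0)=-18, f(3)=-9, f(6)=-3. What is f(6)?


Reading from the table at x = 6

-3


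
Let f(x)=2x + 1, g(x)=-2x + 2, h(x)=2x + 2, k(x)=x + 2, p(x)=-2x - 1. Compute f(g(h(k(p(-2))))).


p(-2) = 3
k(3) = 5
h(5) = 12
g(12) = -22
f(-22) = -43

-43


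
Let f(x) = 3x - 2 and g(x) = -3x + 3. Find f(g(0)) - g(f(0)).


-2


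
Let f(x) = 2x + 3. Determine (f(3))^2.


f(3) = 9
(9)^2 = 81

81


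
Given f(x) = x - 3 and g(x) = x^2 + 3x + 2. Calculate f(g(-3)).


g(-3) = 2
f(2) = -1

-1


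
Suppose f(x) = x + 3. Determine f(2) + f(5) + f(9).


25


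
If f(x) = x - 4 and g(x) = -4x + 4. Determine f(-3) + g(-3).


f(-3) = -7
g(-3) = 16
Sum = 9

9


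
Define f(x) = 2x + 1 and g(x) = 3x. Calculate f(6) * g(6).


234


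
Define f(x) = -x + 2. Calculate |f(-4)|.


f(-4) = 6
|6| = 6

6


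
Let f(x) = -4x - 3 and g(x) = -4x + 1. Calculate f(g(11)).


g(11) = -43
f(-43) = 169

169


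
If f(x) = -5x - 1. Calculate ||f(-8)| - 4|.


f(-8) = 39
|39| = 39
|39 - 4| = 35

35


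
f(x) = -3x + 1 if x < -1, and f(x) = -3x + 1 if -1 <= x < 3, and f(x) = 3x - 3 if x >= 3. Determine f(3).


3 satisfies x >= 3
f(3) = 6

6


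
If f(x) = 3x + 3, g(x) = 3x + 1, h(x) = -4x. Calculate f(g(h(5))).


h(5) = -20
g(-20) = -59
f(-59) = -174

-174


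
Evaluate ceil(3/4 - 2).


3/4 = 0.75
0.75 - 2 = -1.25
ceil(-1.25) = -1

-1


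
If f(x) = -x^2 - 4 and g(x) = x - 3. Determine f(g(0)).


g(0) = -3
f(-3) = (-1)*(-3)^2 - 4 = -13

-13


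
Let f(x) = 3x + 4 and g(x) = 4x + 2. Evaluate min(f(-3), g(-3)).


-10


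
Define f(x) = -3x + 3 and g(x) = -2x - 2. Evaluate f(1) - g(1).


f(1) = 0
g(1) = -4
Difference = 4

4


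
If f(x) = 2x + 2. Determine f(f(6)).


f(6) = 14
f(14) = 30

30


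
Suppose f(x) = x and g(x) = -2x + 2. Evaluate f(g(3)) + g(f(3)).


f(g(3)) = -4
g(f(3)) = -4
Sum = -8

-8


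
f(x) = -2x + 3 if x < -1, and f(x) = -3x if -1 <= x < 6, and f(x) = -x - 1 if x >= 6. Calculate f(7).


7 satisfies x >= 6
f(7) = -8

-8


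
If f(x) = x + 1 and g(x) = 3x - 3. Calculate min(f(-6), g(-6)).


f(-6) = -5
g(-6) = -21
min = -21

-21


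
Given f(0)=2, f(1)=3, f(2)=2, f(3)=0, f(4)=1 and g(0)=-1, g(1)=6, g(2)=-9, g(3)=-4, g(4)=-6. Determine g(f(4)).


6


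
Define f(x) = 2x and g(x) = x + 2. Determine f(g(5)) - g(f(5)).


f(g(5)) = 14
g(f(5)) = 12
Difference = 2

2


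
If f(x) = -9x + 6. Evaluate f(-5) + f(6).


3


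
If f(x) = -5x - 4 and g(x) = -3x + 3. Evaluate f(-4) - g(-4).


f(-4) = 16
g(-4) = 15
Difference = 1

1


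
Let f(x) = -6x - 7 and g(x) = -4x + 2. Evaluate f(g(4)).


g(4) = -14
f(-14) = 77

77


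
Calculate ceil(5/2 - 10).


5/2 = 2.5
2.5 - 10 = -7.5
ceil(-7.5) = -7

-7


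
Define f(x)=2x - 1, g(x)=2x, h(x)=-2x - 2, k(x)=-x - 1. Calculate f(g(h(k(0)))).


k(0) = -1
h(-1) = 0
g(0) = 0
f(0) = -1

-1


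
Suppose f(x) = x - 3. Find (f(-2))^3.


f(-2) = -5
(-5)^3 = -125

-125


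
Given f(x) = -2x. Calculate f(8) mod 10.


f(8) = -16
-16 mod 10 = 4

4


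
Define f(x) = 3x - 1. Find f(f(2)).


f(2) = 5
f(5) = 14

14


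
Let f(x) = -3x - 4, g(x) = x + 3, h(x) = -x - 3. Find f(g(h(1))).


h(1) = -4
g(-4) = -1
f(-1) = -1

-1


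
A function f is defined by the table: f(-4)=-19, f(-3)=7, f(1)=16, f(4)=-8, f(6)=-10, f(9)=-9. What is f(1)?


Reading from the table at x = 1

16


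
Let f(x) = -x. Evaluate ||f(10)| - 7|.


f(10) = -10
|-10| = 10
|10 - 7| = 3

3


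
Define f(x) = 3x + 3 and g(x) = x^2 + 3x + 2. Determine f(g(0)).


g(0) = 2
f(2) = 9

9


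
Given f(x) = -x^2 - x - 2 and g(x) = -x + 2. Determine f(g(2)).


g(2) = 0
f(0) = (-1)*(0)^2 - 1*(0) - 2 = -2

-2


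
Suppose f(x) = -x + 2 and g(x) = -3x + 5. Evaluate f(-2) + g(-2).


15


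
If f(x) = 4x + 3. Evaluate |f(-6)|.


f(-6) = -21
|-21| = 21

21


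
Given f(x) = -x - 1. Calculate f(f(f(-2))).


f(-2) = 1
f(1) = -2
f(-2) = 1

1


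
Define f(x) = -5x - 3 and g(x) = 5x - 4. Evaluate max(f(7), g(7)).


f(7) = -38
g(7) = 31
max = 31

31


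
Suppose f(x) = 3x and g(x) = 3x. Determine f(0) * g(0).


f(0) = 0
g(0) = 0
Product = 0

0


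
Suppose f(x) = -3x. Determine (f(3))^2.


81


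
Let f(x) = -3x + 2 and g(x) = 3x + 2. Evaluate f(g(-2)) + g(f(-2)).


f(g(-2)) = 14
g(f(-2)) = 26
Sum = 40

40


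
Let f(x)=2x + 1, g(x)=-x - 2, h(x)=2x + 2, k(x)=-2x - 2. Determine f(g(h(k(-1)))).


k(-1) = 0
h(0) = 2
g(2) = -4
f(-4) = -7

-7


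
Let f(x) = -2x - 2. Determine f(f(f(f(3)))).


58


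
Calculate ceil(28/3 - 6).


28/3 = 9.3333
9.3333 - 6 = 3.3333
ceil(3.3333) = 4

4


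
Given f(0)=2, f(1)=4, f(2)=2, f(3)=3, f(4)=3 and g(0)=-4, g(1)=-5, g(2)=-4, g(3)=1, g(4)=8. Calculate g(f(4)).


f(4) = 3
g(3) = 1

1


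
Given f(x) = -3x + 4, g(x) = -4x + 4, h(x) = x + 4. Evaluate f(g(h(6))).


h(6) = 10
g(10) = -36
f(-36) = 112

112


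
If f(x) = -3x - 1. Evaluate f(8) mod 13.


f(8) = -25
-25 mod 13 = 1

1


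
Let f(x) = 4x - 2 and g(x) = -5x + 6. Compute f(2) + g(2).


f(2) = 6
g(2) = -4
Sum = 2

2


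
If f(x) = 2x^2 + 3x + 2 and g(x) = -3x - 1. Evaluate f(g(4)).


g(4) = -13
f(-13) = 2*(-13)^2 + 3*(-13) + 2 = 301

301


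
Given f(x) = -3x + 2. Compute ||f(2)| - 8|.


4


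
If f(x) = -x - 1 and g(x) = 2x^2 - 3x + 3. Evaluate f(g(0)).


g(0) = 3
f(3) = -4

-4


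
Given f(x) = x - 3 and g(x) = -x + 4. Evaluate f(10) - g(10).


f(10) = 7
g(10) = -6
Difference = 13

13


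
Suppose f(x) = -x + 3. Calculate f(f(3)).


f(3) = 0
f(0) = 3

3


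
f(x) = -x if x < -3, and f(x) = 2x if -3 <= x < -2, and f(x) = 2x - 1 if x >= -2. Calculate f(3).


5


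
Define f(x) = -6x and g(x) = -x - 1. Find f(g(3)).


g(3) = -4
f(-4) = 24

24


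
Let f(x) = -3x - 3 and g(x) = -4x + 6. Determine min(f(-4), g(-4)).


f(-4) = 9
g(-4) = 22
min = 9

9


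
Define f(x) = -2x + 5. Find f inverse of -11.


Solve -2x + 5 = -11
x = (-11 - 5) / (-2) = 8

8


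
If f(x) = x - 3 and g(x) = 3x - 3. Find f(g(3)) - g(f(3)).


f(g(3)) = 3
g(f(3)) = -3
Difference = 6

6


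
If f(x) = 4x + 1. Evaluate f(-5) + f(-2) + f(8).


f(-5) = -19
f(-2) = -7
f(8) = 33
Sum = 7

7


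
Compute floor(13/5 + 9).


13/5 = 2.6
2.6 + 9 = 11.6
floor(11.6) = 11

11


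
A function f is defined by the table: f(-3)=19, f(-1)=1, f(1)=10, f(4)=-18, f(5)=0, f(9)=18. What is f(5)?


Reading from the table at x = 5

0


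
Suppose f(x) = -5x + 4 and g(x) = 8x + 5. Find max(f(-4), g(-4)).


f(-4) = 24
g(-4) = -27
max = 24

24


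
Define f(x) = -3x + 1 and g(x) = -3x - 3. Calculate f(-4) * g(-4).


f(-4) = 13
g(-4) = 9
Product = 117

117


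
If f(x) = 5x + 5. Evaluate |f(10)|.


f(10) = 55
|55| = 55

55


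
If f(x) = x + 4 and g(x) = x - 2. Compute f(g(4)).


g(4) = 2
f(2) = 6

6


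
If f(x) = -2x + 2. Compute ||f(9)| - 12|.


f(9) = -16
|-16| = 16
|16 - 12| = 4

4


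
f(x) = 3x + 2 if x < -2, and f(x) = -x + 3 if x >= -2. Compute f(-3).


-7


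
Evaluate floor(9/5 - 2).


9/5 = 1.8
1.8 - 2 = -0.2
floor(-0.2) = -1

-1


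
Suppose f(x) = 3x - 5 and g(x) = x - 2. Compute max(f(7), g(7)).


f(7) = 16
g(7) = 5
max = 16

16


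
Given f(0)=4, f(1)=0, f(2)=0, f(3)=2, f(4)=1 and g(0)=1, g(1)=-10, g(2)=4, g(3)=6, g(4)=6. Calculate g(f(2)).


1


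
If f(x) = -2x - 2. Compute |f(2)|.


6


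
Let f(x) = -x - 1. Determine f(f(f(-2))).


f(-2) = 1
f(1) = -2
f(-2) = 1

1


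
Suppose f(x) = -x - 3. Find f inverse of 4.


Solve -x - 3 = 4
x = (4 + 3) / (-1) = -7

-7


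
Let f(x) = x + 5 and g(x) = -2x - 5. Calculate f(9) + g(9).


f(9) = 14
g(9) = -23
Sum = -9

-9


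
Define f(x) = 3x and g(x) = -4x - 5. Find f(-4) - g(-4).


f(-4) = -12
g(-4) = 11
Difference = -23

-23


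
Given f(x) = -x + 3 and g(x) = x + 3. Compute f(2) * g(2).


f(2) = 1
g(2) = 5
Product = 5

5


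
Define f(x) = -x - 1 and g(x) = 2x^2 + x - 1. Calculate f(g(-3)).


-15


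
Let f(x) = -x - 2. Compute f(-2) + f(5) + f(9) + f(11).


f(-2) = 0
f(5) = -7
f(9) = -11
f(11) = -13
Sum = -31

-31


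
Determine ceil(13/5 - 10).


13/5 = 2.6
2.6 - 10 = -7.4
ceil(-7.4) = -7

-7


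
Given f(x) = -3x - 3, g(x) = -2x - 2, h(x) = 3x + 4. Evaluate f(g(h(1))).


h(1) = 7
g(7) = -16
f(-16) = 45

45


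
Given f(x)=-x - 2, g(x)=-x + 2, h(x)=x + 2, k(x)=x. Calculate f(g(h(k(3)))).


k(3) = 3
h(3) = 5
g(5) = -3
f(-3) = 1

1


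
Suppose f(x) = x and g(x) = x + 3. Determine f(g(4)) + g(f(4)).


f(g(4)) = 7
g(f(4)) = 7
Sum = 14

14


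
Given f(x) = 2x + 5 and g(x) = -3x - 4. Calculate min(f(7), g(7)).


f(7) = 19
g(7) = -25
min = -25

-25


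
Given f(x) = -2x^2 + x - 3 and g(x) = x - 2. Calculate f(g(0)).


g(0) = -2
f(-2) = (-2)*(-2)^2 + 1*(-2) - 3 = -13

-13


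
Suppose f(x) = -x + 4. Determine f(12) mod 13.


f(12) = -8
-8 mod 13 = 5

5


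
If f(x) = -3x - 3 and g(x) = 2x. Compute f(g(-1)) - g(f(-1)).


f(g(-1)) = 3
g(f(-1)) = 0
Difference = 3

3


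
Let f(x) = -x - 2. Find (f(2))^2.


f(2) = -4
(-4)^2 = 16

16


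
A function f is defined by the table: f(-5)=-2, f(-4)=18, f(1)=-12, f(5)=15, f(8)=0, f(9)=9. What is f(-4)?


Reading from the table at x = -4

18


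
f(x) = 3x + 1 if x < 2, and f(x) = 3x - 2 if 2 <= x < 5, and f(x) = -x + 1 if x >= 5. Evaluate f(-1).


-1 satisfies x < 2
f(-1) = -2

-2


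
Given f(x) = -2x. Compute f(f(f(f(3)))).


f(3) = -6
f(-6) = 12
f(12) = -24
f(-24) = 48

48


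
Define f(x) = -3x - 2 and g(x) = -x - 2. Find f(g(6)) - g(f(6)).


f(g(6)) = 22
g(f(6)) = 18
Difference = 4

4


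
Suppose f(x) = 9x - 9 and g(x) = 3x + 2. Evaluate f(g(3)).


g(3) = 11
f(11) = 90

90


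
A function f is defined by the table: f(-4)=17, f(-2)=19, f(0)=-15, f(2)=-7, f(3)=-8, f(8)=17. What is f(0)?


Reading from the table at x = 0

-15


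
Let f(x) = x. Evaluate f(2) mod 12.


2


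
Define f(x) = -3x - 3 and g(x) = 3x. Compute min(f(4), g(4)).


f(4) = -15
g(4) = 12
min = -15

-15


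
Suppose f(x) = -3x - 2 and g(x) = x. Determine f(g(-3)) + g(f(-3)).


14


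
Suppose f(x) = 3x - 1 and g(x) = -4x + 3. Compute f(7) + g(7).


f(7) = 20
g(7) = -25
Sum = -5

-5


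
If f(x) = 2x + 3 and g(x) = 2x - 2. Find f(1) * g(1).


f(1) = 5
g(1) = 0
Product = 0

0


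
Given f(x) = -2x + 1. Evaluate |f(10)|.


f(10) = -19
|-19| = 19

19


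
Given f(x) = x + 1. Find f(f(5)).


f(5) = 6
f(6) = 7

7


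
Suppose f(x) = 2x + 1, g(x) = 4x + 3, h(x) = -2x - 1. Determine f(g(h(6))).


h(6) = -13
g(-13) = -49
f(-49) = -97

-97


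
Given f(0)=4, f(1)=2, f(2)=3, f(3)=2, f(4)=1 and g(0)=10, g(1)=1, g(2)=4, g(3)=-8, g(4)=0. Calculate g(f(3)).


4


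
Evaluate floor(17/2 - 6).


17/2 = 8.5
8.5 - 6 = 2.5
floor(2.5) = 2

2


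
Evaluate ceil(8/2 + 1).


8/2 = 4
4 + 1 = 5
ceil(5) = 5

5


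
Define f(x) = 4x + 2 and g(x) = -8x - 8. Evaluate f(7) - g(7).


f(7) = 30
g(7) = -64
Difference = 94

94


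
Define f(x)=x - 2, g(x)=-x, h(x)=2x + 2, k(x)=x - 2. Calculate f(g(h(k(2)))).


k(2) = 0
h(0) = 2
g(2) = -2
f(-2) = -4

-4


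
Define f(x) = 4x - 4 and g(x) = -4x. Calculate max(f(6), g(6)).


f(6) = 20
g(6) = -24
max = 20

20


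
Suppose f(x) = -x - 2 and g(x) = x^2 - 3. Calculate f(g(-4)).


g(-4) = 13
f(13) = -15

-15


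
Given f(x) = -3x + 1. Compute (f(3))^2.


f(3) = -8
(-8)^2 = 64

64


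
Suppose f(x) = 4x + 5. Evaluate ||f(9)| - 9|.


32


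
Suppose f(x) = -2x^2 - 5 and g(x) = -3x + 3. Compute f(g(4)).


g(4) = -9
f(-9) = (-2)*(-9)^2 - 5 = -167

-167


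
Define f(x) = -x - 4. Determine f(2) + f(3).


f(2) = -6
f(3) = -7
Sum = -13

-13


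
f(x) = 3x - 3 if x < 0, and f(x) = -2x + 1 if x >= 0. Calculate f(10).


-19


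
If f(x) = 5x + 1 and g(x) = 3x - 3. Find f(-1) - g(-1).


2


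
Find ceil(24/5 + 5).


24/5 = 4.8
4.8 + 5 = 9.8
ceil(9.8) = 10

10


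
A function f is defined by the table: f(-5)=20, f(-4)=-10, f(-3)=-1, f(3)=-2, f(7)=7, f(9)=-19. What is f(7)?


Reading from the table at x = 7

7


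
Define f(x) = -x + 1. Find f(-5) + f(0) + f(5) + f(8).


f(-5) = 6
f(0) = 1
f(5) = -4
f(8) = -7
Sum = -4

-4


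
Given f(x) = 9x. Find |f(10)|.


f(10) = 90
|90| = 90

90


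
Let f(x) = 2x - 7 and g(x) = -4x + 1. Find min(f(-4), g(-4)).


f(-4) = -15
g(-4) = 17
min = -15

-15


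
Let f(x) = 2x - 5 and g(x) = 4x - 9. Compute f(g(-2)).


g(-2) = -17
f(-17) = -39

-39


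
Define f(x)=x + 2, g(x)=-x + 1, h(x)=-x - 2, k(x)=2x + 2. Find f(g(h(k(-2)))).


k(-2) = -2
h(-2) = 0
g(0) = 1
f(1) = 3

3


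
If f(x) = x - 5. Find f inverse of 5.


Solve x - 5 = 5
x = (5 + 5) / 1 = 10

10


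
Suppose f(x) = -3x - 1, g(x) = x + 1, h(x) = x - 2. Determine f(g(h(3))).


-7


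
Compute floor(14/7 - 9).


14/7 = 2
2 - 9 = -7
floor(-7) = -7

-7


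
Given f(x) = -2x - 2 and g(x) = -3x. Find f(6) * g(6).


f(6) = -14
g(6) = -18
Product = 252

252


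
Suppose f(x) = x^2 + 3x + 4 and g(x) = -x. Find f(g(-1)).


g(-1) = 1
f(1) = 1*(1)^2 + 3*(1) + 4 = 8

8


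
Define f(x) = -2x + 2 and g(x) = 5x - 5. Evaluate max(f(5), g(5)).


f(5) = -8
g(5) = 20
max = 20

20


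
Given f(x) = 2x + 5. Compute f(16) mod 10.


f(16) = 37
37 mod 10 = 7

7


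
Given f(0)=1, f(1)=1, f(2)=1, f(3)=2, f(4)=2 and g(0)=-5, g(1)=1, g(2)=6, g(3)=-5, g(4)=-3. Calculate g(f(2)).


f(2) = 1
g(1) = 1

1


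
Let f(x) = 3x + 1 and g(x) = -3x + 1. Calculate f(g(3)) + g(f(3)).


f(g(3)) = -23
g(f(3)) = -29
Sum = -52

-52


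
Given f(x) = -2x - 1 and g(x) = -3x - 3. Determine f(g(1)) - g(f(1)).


f(g(1)) = 11
g(f(1)) = 6
Difference = 5

5


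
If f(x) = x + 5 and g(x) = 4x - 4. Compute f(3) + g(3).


f(3) = 8
g(3) = 8
Sum = 16

16


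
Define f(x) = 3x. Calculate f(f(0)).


f(0) = 0
f(0) = 0

0


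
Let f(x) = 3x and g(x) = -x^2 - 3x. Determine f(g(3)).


g(3) = -18
f(-18) = -54

-54


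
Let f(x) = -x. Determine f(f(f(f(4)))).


f(4) = -4
f(-4) = 4
f(4) = -4
f(-4) = 4

4


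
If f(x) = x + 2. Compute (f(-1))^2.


f(-1) = 1
(1)^2 = 1

1


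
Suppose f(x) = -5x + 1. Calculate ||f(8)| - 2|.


37


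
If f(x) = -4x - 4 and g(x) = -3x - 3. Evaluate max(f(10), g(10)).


f(10) = -44
g(10) = -33
max = -33

-33


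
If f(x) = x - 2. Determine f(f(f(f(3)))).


f(3) = 1
f(1) = -1
f(-1) = -3
f(-3) = -5

-5


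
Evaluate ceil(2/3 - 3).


2/3 = 0.6667
0.6667 - 3 = -2.3333
ceil(-2.3333) = -2

-2


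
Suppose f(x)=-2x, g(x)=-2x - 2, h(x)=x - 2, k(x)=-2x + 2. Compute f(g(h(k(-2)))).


k(-2) = 6
h(6) = 4
g(4) = -10
f(-10) = 20

20


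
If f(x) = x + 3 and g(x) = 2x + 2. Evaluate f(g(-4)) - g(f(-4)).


f(g(-4)) = -3
g(f(-4)) = 0
Difference = -3

-3


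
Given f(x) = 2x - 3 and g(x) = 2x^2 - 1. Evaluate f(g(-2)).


g(-2) = 7
f(7) = 11

11


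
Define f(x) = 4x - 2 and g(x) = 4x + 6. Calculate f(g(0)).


g(0) = 6
f(6) = 22

22


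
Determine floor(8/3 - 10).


8/3 = 2.6667
2.6667 - 10 = -7.3333
floor(-7.3333) = -8

-8


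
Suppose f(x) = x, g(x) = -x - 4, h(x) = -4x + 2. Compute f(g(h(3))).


h(3) = -10
g(-10) = 6
f(6) = 6

6


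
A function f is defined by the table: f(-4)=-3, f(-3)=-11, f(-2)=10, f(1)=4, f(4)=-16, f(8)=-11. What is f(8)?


Reading from the table at x = 8

-11


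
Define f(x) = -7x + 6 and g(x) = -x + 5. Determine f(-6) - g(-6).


f(-6) = 48
g(-6) = 11
Difference = 37

37


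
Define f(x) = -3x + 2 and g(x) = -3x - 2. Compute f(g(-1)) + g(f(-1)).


f(g(-1)) = -1
g(f(-1)) = -17
Sum = -18

-18


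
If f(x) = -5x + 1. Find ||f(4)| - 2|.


f(4) = -19
|-19| = 19
|19 - 2| = 17

17


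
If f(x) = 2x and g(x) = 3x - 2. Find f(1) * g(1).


f(1) = 2
g(1) = 1
Product = 2

2


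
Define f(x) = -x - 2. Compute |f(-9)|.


f(-9) = 7
|7| = 7

7


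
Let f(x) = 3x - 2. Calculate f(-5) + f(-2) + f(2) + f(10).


f(-5) = -17
f(-2) = -8
f(2) = 4
f(10) = 28
Sum = 7

7


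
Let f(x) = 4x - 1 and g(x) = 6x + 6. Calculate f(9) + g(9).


95


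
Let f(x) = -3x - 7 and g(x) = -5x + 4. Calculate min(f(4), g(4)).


f(4) = -19
g(4) = -16
min = -19

-19


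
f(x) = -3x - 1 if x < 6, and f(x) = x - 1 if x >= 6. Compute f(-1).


-1 satisfies x < 6
f(-1) = 2

2


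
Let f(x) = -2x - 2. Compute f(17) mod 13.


f(17) = -36
-36 mod 13 = 3

3


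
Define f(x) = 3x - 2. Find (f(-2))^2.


64


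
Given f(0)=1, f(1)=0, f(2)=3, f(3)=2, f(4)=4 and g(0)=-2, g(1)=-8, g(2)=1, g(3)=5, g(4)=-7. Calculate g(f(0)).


f(0) = 1
g(1) = -8

-8


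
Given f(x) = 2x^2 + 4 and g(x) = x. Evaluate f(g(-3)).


22


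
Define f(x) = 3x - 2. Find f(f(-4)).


f(-4) = -14
f(-14) = -44

-44


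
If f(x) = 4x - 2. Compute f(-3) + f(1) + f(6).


f(-3) = -14
f(1) = 2
f(6) = 22
Sum = 10

10


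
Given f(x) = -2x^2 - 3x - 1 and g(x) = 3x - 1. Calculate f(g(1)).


g(1) = 2
f(2) = (-2)*(2)^2 - 3*(2) - 1 = -15

-15


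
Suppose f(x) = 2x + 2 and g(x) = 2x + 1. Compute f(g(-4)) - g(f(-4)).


f(g(-4)) = -12
g(f(-4)) = -11
Difference = -1

-1


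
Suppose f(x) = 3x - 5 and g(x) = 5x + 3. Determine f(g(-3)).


g(-3) = -12
f(-12) = -41

-41


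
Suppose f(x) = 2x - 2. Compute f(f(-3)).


f(-3) = -8
f(-8) = -18

-18


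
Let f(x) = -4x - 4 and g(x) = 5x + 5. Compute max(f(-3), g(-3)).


f(-3) = 8
g(-3) = -10
max = 8

8


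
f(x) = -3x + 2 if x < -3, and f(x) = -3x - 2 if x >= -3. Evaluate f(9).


-29


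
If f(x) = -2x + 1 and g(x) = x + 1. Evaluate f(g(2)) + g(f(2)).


f(g(2)) = -5
g(f(2)) = -2
Sum = -7

-7


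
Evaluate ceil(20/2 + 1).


20/2 = 10
10 + 1 = 11
ceil(11) = 11

11


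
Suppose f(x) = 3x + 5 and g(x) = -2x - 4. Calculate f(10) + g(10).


f(10) = 35
g(10) = -24
Sum = 11

11


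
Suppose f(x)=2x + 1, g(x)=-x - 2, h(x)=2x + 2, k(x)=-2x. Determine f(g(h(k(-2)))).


-23


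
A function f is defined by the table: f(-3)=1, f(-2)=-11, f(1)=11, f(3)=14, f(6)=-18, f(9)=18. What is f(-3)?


Reading from the table at x = -3

1


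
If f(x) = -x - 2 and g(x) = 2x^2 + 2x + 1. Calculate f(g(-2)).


g(-2) = 5
f(5) = -7

-7


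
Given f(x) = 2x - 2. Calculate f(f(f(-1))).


f(-1) = -4
f(-4) = -10
f(-10) = -22

-22


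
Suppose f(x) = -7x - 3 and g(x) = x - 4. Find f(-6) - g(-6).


f(-6) = 39
g(-6) = -10
Difference = 49

49


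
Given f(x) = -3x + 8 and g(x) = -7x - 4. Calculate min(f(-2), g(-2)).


f(-2) = 14
g(-2) = 10
min = 10

10


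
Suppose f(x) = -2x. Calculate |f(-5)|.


f(-5) = 10
|10| = 10

10


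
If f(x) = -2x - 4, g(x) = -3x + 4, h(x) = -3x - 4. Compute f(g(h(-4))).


h(-4) = 8
g(8) = -20
f(-20) = 36

36


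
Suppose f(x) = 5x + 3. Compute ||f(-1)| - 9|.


f(-1) = -2
|-2| = 2
|2 - 9| = 7

7


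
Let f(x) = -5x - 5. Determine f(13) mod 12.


f(13) = -70
-70 mod 12 = 2

2


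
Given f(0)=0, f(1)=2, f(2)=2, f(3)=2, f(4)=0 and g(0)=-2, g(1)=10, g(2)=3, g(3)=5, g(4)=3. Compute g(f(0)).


f(0) = 0
g(0) = -2

-2


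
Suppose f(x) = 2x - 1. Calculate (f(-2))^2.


f(-2) = -5
(-5)^2 = 25

25


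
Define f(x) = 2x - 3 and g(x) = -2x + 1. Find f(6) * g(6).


f(6) = 9
g(6) = -11
Product = -99

-99


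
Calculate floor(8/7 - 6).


8/7 = 1.1429
1.1429 - 6 = -4.8571
floor(-4.8571) = -5

-5


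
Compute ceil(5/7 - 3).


5/7 = 0.7143
0.7143 - 3 = -2.2857
ceil(-2.2857) = -2

-2


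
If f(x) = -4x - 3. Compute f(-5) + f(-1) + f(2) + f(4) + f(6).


f(-5) = 17
f(-1) = 1
f(2) = -11
f(4) = -19
f(6) = -27
Sum = -39

-39


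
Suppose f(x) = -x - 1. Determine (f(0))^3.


f(0) = -1
(-1)^3 = -1

-1


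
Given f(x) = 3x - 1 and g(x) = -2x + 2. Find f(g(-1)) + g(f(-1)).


f(g(-1)) = 11
g(f(-1)) = 10
Sum = 21

21


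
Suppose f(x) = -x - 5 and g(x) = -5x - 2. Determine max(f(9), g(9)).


f(9) = -14
g(9) = -47
max = -14

-14


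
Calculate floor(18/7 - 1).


1


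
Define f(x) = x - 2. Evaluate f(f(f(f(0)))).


f(0) = -2
f(-2) = -4
f(-4) = -6
f(-6) = -8

-8


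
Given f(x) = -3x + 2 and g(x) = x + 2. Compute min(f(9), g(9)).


f(9) = -25
g(9) = 11
min = -25

-25


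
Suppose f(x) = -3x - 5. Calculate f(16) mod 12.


f(16) = -53
-53 mod 12 = 7

7


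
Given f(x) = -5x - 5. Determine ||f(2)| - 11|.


4


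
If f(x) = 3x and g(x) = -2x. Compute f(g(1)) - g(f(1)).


f(g(1)) = -6
g(f(1)) = -6
Difference = 0

0


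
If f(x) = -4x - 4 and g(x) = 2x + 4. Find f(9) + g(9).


f(9) = -40
g(9) = 22
Sum = -18

-18


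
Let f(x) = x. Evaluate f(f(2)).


f(2) = 2
f(2) = 2

2


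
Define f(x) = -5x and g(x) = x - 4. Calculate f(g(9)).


g(9) = 5
f(5) = -25

-25


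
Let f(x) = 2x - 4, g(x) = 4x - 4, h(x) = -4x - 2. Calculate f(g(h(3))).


-124


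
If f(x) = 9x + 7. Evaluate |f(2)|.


f(2) = 25
|25| = 25

25


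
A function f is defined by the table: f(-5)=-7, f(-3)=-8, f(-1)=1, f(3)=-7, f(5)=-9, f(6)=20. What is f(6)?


Reading from the table at x = 6

20


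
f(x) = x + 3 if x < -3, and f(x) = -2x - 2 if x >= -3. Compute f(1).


1 satisfies x >= -3
f(1) = -4

-4


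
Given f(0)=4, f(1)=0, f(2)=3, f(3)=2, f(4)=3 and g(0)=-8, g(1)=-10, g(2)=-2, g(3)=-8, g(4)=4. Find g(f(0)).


f(0) = 4
g(4) = 4

4


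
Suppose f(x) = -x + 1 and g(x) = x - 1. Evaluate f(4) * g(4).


f(4) = -3
g(4) = 3
Product = -9

-9


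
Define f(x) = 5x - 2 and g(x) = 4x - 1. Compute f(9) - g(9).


f(9) = 43
g(9) = 35
Difference = 8

8


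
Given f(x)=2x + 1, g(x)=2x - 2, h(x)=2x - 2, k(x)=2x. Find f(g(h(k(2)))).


k(2) = 4
h(4) = 6
g(6) = 10
f(10) = 21

21


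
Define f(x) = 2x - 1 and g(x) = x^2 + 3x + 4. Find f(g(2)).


g(2) = 14
f(14) = 27

27


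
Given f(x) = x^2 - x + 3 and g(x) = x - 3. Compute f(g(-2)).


g(-2) = -5
f(-5) = 1*(-5)^2 - 1*(-5) + 3 = 33

33
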